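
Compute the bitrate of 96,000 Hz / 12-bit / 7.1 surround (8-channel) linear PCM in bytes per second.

1,152,000 bytes/s

Bit rate = 96,000 × 12 × 8 = 9,216,000 bits/s.
9,216,000 / 8 = 1,152,000 bytes/s.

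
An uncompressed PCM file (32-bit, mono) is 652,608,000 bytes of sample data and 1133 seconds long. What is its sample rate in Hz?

Bytes = sample_rate × seconds × bytes_per_sample × channels.
sample_rate = 652,608,000 / (1,133 × 4 × 1) = 652,608,000 / 4,532 = 144,000 Hz.

144,000 Hz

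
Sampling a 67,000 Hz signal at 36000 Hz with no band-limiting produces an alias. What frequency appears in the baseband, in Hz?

Nyquist = 36,000/2 = 18,000 Hz; 67,000 Hz exceeds it.
Alias = |67,000 − 2×36,000| = |67,000 − 72,000| = 5,000 Hz.

5,000 Hz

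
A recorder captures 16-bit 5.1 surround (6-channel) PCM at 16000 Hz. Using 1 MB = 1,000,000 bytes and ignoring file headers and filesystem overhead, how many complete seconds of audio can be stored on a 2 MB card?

Uncompressed byte rate = 16,000 × 2 × 6 = 192,000 bytes/s.
Capacity = 2 × 1,000,000 = 2,000,000 bytes.
2,000,000 / 192,000 ≈ 10.42 s → 10 seconds.

10 seconds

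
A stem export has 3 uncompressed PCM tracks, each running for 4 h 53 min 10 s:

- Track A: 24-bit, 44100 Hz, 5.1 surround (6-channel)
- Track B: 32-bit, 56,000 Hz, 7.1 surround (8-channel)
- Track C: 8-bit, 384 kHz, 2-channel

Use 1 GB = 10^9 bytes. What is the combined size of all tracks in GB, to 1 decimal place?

4 h 53 min 10 s = 17,590 s.
Track A: 44,100 × 17,590 × 3 × 6 = 13,962,942,000 bytes.
Track B: 56,000 × 17,590 × 4 × 8 = 31,521,280,000 bytes.
Track C: 384,000 × 17,590 × 1 × 2 = 13,509,120,000 bytes.
Total = 58,993,342,000 bytes = 59.0 GB.

59.0 GB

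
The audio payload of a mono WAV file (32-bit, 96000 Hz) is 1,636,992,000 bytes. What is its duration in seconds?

Byte rate = 96,000 × 4 × 1 = 384,000 bytes/s.
Duration = 1,636,992,000 / 384,000 = 4,263 s.

4,263 seconds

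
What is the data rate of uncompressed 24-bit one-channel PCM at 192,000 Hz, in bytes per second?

Bit rate = 192,000 × 24 × 1 = 4,608,000 bits/s.
4,608,000 / 8 = 576,000 bytes/s.

576,000 bytes/s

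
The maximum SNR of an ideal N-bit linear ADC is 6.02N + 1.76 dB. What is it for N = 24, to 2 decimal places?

6.02 × 24 + 1.76 = 146.24 dB.

146.24 dB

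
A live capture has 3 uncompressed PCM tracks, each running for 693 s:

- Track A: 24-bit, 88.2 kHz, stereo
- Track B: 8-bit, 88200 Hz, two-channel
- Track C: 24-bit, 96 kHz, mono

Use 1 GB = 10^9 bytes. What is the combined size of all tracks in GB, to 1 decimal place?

Track A: 88,200 × 693 × 3 × 2 = 366,735,600 bytes.
Track B: 88,200 × 693 × 1 × 2 = 122,245,200 bytes.
Track C: 96,000 × 693 × 3 × 1 = 199,584,000 bytes.
Total = 688,564,800 bytes = 0.7 GB.

0.7 GB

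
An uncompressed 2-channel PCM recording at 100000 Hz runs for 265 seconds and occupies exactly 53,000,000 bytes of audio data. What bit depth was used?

8 bits

Bytes per sample = 53,000,000 / (100,000 × 265 × 2) = 53,000,000 / 53,000,000 = 1.
Bit depth = 1 × 8 = 8 bits.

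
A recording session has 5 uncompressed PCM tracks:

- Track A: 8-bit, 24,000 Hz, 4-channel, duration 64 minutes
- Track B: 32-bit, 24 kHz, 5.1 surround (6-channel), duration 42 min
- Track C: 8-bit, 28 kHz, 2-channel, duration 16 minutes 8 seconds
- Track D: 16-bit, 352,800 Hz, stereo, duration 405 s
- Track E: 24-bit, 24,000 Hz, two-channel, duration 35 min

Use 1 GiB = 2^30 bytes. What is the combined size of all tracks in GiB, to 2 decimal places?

2.56 GiB

Track A: 64 minutes = 3,840 s; 24,000 × 3,840 × 1 × 4 = 368,640,000 bytes.
Track B: 42 min = 2,520 s; 24,000 × 2,520 × 4 × 6 = 1,451,520,000 bytes.
Track C: 16 minutes 8 seconds = 968 s; 28,000 × 968 × 1 × 2 = 54,208,000 bytes.
Track D: 352,800 × 405 × 2 × 2 = 571,536,000 bytes.
Track E: 35 min = 2,100 s; 24,000 × 2,100 × 3 × 2 = 302,400,000 bytes.
Total = 2,748,304,000 bytes = 2.56 GiB.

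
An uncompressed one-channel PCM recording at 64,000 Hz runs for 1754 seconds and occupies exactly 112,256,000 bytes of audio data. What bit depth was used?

Bytes per sample = 112,256,000 / (64,000 × 1,754 × 1) = 112,256,000 / 112,256,000 = 1.
Bit depth = 1 × 8 = 8 bits.

8 bits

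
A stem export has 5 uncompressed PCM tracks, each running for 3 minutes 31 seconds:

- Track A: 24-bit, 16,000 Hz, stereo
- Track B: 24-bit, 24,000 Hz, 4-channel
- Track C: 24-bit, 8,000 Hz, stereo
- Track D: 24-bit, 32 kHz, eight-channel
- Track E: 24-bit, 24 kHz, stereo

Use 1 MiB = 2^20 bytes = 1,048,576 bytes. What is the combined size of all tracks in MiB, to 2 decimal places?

270.45 MiB

3 minutes 31 seconds = 211 s.
Track A: 16,000 × 211 × 3 × 2 = 20,256,000 bytes.
Track B: 24,000 × 211 × 3 × 4 = 60,768,000 bytes.
Track C: 8,000 × 211 × 3 × 2 = 10,128,000 bytes.
Track D: 32,000 × 211 × 3 × 8 = 162,048,000 bytes.
Track E: 24,000 × 211 × 3 × 2 = 30,384,000 bytes.
Total = 283,584,000 bytes = 270.45 MiB.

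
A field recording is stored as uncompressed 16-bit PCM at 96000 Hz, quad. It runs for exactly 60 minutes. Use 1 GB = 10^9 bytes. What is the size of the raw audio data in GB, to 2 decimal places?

2.76 GB

Duration = exactly 60 minutes = 3,600 s.
Bytes = 96,000 samples/s × 3,600 s × 2 bytes/sample × 4 ch = 2,764,800,000 bytes.
2,764,800,000 / 1,000,000,000 = 2.76 GB.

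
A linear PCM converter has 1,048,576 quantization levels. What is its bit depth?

20 bits

log2(1,048,576) = 20.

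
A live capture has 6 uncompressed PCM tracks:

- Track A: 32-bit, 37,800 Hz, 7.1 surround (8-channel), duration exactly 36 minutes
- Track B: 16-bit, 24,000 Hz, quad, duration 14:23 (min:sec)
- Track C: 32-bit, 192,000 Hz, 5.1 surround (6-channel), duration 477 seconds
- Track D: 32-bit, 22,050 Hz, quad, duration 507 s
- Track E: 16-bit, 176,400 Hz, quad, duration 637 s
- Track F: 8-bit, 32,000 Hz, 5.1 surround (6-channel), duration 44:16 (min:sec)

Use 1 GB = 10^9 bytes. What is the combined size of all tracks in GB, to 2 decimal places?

6.56 GB

Track A: exactly 36 minutes = 2,160 s; 37,800 × 2,160 × 4 × 8 = 2,612,736,000 bytes.
Track B: 14:23 (min:sec) = 863 s; 24,000 × 863 × 2 × 4 = 165,696,000 bytes.
Track C: 192,000 × 477 × 4 × 6 = 2,198,016,000 bytes.
Track D: 22,050 × 507 × 4 × 4 = 178,869,600 bytes.
Track E: 176,400 × 637 × 2 × 4 = 898,934,400 bytes.
Track F: 44:16 (min:sec) = 2,656 s; 32,000 × 2,656 × 1 × 6 = 509,952,000 bytes.
Total = 6,564,204,000 bytes = 6.56 GB.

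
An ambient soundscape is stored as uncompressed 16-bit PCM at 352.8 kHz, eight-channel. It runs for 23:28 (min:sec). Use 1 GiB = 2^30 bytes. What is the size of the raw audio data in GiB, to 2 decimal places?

Duration = 23:28 (min:sec) = 1,408 s.
Bytes = 352,800 samples/s × 1,408 s × 2 bytes/sample × 8 ch = 7,947,878,400 bytes.
7,947,878,400 / 1,073,741,824 = 7.40 GiB.

7.40 GiB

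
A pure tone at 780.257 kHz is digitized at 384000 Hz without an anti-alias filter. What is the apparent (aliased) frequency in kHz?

Nyquist = 384,000/2 = 192,000 Hz; 780,257 Hz exceeds it.
Alias = |780,257 − 2×384,000| = |780,257 − 768,000| = 12,257 Hz = 12.257 kHz.

12.257 kHz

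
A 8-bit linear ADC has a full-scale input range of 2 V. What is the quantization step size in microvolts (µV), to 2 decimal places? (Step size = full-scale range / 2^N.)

7812.50 µV

2 V / 2^8 = 2 / 256 V = 7812.50 µV.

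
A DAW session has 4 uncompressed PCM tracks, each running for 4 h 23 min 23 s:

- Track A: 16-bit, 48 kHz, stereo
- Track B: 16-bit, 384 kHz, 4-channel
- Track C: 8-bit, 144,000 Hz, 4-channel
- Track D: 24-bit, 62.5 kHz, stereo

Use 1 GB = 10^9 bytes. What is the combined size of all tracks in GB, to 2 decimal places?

4 h 23 min 23 s = 15,803 s.
Track A: 48,000 × 15,803 × 2 × 2 = 3,034,176,000 bytes.
Track B: 384,000 × 15,803 × 2 × 4 = 48,546,816,000 bytes.
Track C: 144,000 × 15,803 × 1 × 4 = 9,102,528,000 bytes.
Track D: 62,500 × 15,803 × 3 × 2 = 5,926,125,000 bytes.
Total = 66,609,645,000 bytes = 66.61 GB.

66.61 GB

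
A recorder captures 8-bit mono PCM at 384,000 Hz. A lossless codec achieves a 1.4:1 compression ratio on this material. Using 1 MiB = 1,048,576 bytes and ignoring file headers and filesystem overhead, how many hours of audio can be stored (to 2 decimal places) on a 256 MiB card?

0.27 hours

Uncompressed byte rate = 384,000 × 1 × 1 = 384,000 bytes/s.
After 1.4:1 compression, effective rate ≈ 274285.71 bytes/s.
Capacity = 256 × 1,048,576 = 268,435,456 bytes.
268,435,456 / effective rate ≈ 978.67 s → 0.27 hours.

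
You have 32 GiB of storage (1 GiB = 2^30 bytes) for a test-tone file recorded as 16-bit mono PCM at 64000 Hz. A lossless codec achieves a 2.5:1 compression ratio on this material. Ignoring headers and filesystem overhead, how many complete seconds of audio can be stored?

Uncompressed byte rate = 64,000 × 2 × 1 = 128,000 bytes/s.
After 2.5:1 compression, effective rate ≈ 51200 bytes/s.
Capacity = 32 × 1,073,741,824 = 34,359,738,368 bytes.
34,359,738,368 / effective rate ≈ 671088.64 s → 671,088 seconds.

671,088 seconds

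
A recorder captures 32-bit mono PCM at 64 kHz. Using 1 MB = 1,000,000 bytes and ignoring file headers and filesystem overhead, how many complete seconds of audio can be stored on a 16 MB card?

62 seconds

Uncompressed byte rate = 64,000 × 4 × 1 = 256,000 bytes/s.
Capacity = 16 × 1,000,000 = 16,000,000 bytes.
16,000,000 / 256,000 ≈ 62.5 s → 62 seconds.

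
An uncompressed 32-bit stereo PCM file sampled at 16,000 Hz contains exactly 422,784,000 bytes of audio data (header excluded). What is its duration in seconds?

Byte rate = 16,000 × 4 × 2 = 128,000 bytes/s.
Duration = 422,784,000 / 128,000 = 3,303 s.

3,303 seconds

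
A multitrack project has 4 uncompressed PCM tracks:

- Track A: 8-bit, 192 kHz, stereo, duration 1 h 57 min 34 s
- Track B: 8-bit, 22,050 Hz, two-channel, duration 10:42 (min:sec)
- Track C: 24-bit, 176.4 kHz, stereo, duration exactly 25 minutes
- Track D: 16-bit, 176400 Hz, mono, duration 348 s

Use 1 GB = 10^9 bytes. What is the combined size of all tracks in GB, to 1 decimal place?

4.4 GB

Track A: 1 h 57 min 34 s = 7,054 s; 192,000 × 7,054 × 1 × 2 = 2,708,736,000 bytes.
Track B: 10:42 (min:sec) = 642 s; 22,050 × 642 × 1 × 2 = 28,312,200 bytes.
Track C: exactly 25 minutes = 1,500 s; 176,400 × 1,500 × 3 × 2 = 1,587,600,000 bytes.
Track D: 176,400 × 348 × 2 × 1 = 122,774,400 bytes.
Total = 4,447,422,600 bytes = 4.4 GB.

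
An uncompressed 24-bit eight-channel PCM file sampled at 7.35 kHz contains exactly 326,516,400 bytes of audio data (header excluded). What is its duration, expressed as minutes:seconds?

Byte rate = 7,350 × 3 × 8 = 176,400 bytes/s.
Duration = 326,516,400 / 176,400 = 1,851 s.
1,851 s = 30:51.

30:51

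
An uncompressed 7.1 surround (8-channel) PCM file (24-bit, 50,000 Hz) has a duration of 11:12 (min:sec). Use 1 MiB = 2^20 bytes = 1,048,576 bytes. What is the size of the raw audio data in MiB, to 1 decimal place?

769.0 MiB

Duration = 11:12 (min:sec) = 672 s.
Bytes = 50,000 samples/s × 672 s × 3 bytes/sample × 8 ch = 806,400,000 bytes.
806,400,000 / 1,048,576 = 769.0 MiB.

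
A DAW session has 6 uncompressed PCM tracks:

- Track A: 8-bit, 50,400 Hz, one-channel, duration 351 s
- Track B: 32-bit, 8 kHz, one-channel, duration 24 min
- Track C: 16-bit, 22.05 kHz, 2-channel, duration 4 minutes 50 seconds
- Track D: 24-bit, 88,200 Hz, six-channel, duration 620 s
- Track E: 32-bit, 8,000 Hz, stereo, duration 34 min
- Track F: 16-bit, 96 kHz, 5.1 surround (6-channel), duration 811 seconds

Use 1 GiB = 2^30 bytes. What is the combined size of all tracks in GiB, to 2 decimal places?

1.99 GiB

Track A: 50,400 × 351 × 1 × 1 = 17,690,400 bytes.
Track B: 24 min = 1,440 s; 8,000 × 1,440 × 4 × 1 = 46,080,000 bytes.
Track C: 4 minutes 50 seconds = 290 s; 22,050 × 290 × 2 × 2 = 25,578,000 bytes.
Track D: 88,200 × 620 × 3 × 6 = 984,312,000 bytes.
Track E: 34 min = 2,040 s; 8,000 × 2,040 × 4 × 2 = 130,560,000 bytes.
Track F: 96,000 × 811 × 2 × 6 = 934,272,000 bytes.
Total = 2,138,492,400 bytes = 1.99 GiB.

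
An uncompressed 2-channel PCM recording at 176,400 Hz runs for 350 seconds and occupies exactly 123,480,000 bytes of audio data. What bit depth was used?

8 bits

Bytes per sample = 123,480,000 / (176,400 × 350 × 2) = 123,480,000 / 123,480,000 = 1.
Bit depth = 1 × 8 = 8 bits.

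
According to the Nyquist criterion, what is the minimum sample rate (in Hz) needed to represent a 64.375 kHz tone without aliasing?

Minimum sample rate = 2 × 64,375 Hz = 128,750 Hz.

128,750 Hz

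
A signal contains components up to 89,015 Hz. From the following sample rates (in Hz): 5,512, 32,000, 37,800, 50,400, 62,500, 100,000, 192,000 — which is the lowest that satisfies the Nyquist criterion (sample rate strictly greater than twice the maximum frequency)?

192,000 Hz

Need sample rate > 2 × 89,015 = 178,030 Hz.
Lowest listed rate above 178,030 Hz is 192,000 Hz.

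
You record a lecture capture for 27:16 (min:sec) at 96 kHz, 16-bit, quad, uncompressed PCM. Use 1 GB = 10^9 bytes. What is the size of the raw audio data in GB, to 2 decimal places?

1.26 GB

Duration = 27:16 (min:sec) = 1,636 s.
Bytes = 96,000 samples/s × 1,636 s × 2 bytes/sample × 4 ch = 1,256,448,000 bytes.
1,256,448,000 / 1,000,000,000 = 1.26 GB.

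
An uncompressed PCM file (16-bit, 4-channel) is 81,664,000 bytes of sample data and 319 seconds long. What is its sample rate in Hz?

32,000 Hz

Bytes = sample_rate × seconds × bytes_per_sample × channels.
sample_rate = 81,664,000 / (319 × 2 × 4) = 81,664,000 / 2,552 = 32,000 Hz.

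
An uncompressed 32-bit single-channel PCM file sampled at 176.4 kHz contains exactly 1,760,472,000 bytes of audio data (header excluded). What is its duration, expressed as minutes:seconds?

41:35

Byte rate = 176,400 × 4 × 1 = 705,600 bytes/s.
Duration = 1,760,472,000 / 705,600 = 2,495 s.
2,495 s = 41:35.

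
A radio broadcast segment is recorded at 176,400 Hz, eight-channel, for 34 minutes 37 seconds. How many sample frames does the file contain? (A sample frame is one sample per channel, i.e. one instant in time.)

366,382,800 sample frames

34 minutes 37 seconds = 2,077 s.
176,400 samples/s × 2,077 s = 366,382,800 frames.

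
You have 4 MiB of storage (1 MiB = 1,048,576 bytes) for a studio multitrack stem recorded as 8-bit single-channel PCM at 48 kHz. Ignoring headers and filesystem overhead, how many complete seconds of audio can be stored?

Uncompressed byte rate = 48,000 × 1 × 1 = 48,000 bytes/s.
Capacity = 4 × 1,048,576 = 4,194,304 bytes.
4,194,304 / 48,000 ≈ 87.38 s → 87 seconds.

87 seconds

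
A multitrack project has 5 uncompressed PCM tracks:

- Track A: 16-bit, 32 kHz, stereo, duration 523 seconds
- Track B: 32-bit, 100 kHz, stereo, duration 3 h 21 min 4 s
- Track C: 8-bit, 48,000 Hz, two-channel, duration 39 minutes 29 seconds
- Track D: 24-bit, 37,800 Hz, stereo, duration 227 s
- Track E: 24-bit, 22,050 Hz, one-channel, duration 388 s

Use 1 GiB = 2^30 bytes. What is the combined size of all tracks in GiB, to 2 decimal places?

9.33 GiB

Track A: 32,000 × 523 × 2 × 2 = 66,944,000 bytes.
Track B: 3 h 21 min 4 s = 12,064 s; 100,000 × 12,064 × 4 × 2 = 9,651,200,000 bytes.
Track C: 39 minutes 29 seconds = 2,369 s; 48,000 × 2,369 × 1 × 2 = 227,424,000 bytes.
Track D: 37,800 × 227 × 3 × 2 = 51,483,600 bytes.
Track E: 22,050 × 388 × 3 × 1 = 25,666,200 bytes.
Total = 10,022,717,800 bytes = 9.33 GiB.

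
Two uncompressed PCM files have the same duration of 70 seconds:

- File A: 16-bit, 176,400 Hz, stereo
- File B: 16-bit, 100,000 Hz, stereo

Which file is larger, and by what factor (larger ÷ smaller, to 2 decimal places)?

File A: 176,400 × 2 × 2 = 705,600 bytes/s.
File B: 100,000 × 2 × 2 = 400,000 bytes/s.
File A is larger; ratio = 49,392,000 / 28,000,000 = 1.76.

File A, by a factor of 1.76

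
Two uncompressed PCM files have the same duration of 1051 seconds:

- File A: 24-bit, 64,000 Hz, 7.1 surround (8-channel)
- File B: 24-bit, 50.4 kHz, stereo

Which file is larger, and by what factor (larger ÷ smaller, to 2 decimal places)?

File A, by a factor of 5.08

File A: 64,000 × 3 × 8 = 1,536,000 bytes/s.
File B: 50,400 × 3 × 2 = 302,400 bytes/s.
File A is larger; ratio = 1,614,336,000 / 317,822,400 = 5.08.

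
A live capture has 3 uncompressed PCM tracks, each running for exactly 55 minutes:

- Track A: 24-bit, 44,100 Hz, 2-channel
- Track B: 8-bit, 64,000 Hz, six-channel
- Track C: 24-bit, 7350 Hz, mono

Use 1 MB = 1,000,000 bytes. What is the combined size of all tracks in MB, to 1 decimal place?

2213.1 MB

exactly 55 minutes = 3,300 s.
Track A: 44,100 × 3,300 × 3 × 2 = 873,180,000 bytes.
Track B: 64,000 × 3,300 × 1 × 6 = 1,267,200,000 bytes.
Track C: 7,350 × 3,300 × 3 × 1 = 72,765,000 bytes.
Total = 2,213,145,000 bytes = 2213.1 MB.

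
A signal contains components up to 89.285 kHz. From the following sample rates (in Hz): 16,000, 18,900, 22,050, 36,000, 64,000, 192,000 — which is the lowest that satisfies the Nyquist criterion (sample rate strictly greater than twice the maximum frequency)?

192,000 Hz

Need sample rate > 2 × 89,285 = 178,570 Hz.
Lowest listed rate above 178,570 Hz is 192,000 Hz.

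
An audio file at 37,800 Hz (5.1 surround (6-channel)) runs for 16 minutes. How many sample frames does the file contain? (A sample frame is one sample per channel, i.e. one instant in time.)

36,288,000 sample frames

16 minutes = 960 s.
37,800 samples/s × 960 s = 36,288,000 frames.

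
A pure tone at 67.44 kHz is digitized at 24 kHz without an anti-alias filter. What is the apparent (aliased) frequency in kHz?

Nyquist = 24,000/2 = 12,000 Hz; 67,440 Hz exceeds it.
Alias = |67,440 − 3×24,000| = |67,440 − 72,000| = 4,560 Hz = 4.56 kHz.

4.56 kHz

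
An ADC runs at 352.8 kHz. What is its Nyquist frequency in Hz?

176,400 Hz

Nyquist frequency = sample rate / 2 = 352,800 / 2 = 176,400 Hz.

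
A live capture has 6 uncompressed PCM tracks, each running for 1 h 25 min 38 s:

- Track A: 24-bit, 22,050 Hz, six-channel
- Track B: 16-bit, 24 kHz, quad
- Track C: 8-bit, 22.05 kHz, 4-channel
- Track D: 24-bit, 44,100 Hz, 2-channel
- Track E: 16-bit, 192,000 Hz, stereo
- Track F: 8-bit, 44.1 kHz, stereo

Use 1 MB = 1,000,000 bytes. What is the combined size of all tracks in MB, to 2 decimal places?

1 h 25 min 38 s = 5,138 s.
Track A: 22,050 × 5,138 × 3 × 6 = 2,039,272,200 bytes.
Track B: 24,000 × 5,138 × 2 × 4 = 986,496,000 bytes.
Track C: 22,050 × 5,138 × 1 × 4 = 453,171,600 bytes.
Track D: 44,100 × 5,138 × 3 × 2 = 1,359,514,800 bytes.
Track E: 192,000 × 5,138 × 2 × 2 = 3,945,984,000 bytes.
Track F: 44,100 × 5,138 × 1 × 2 = 453,171,600 bytes.
Total = 9,237,610,200 bytes = 9237.61 MB.

9237.61 MB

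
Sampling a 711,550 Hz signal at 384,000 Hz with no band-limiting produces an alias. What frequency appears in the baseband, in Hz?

56,450 Hz

Nyquist = 384,000/2 = 192,000 Hz; 711,550 Hz exceeds it.
Alias = |711,550 − 2×384,000| = |711,550 − 768,000| = 56,450 Hz.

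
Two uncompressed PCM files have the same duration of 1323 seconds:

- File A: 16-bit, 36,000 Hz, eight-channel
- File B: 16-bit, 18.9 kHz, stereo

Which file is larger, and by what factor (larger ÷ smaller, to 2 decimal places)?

File A, by a factor of 7.62

File A: 36,000 × 2 × 8 = 576,000 bytes/s.
File B: 18,900 × 2 × 2 = 75,600 bytes/s.
File A is larger; ratio = 762,048,000 / 100,018,800 = 7.62.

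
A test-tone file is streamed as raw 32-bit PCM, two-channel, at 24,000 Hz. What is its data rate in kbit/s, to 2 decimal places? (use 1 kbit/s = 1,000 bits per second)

1536.00 kbit/s

Bit rate = 24,000 × 32 × 2 = 1,536,000 bits/s.
= 1536.00 kbit/s.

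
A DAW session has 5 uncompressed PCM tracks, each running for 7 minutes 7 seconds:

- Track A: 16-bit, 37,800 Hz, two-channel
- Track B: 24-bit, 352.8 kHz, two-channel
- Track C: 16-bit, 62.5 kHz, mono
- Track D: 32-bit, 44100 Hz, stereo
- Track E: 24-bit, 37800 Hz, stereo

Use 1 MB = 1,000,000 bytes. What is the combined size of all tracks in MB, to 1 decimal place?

1269.3 MB

7 minutes 7 seconds = 427 s.
Track A: 37,800 × 427 × 2 × 2 = 64,562,400 bytes.
Track B: 352,800 × 427 × 3 × 2 = 903,873,600 bytes.
Track C: 62,500 × 427 × 2 × 1 = 53,375,000 bytes.
Track D: 44,100 × 427 × 4 × 2 = 150,645,600 bytes.
Track E: 37,800 × 427 × 3 × 2 = 96,843,600 bytes.
Total = 1,269,300,200 bytes = 1269.3 MB.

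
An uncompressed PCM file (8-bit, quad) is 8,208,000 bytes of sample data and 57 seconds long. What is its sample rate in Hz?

36,000 Hz

Bytes = sample_rate × seconds × bytes_per_sample × channels.
sample_rate = 8,208,000 / (57 × 1 × 4) = 8,208,000 / 228 = 36,000 Hz.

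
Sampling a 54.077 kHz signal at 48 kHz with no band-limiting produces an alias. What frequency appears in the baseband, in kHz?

Nyquist = 48,000/2 = 24,000 Hz; 54,077 Hz exceeds it.
Alias = |54,077 − 1×48,000| = |54,077 − 48,000| = 6,077 Hz = 6.077 kHz.

6.077 kHz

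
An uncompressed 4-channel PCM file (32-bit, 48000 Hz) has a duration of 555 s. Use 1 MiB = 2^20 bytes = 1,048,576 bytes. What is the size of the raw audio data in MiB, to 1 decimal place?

Bytes = 48,000 samples/s × 555 s × 4 bytes/sample × 4 ch = 426,240,000 bytes.
426,240,000 / 1,048,576 = 406.5 MiB.

406.5 MiB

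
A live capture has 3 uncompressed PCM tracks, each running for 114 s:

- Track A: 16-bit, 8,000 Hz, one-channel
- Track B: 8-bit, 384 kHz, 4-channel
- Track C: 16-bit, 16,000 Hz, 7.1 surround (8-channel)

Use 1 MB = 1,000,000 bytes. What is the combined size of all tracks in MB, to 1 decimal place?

206.1 MB

Track A: 8,000 × 114 × 2 × 1 = 1,824,000 bytes.
Track B: 384,000 × 114 × 1 × 4 = 175,104,000 bytes.
Track C: 16,000 × 114 × 2 × 8 = 29,184,000 bytes.
Total = 206,112,000 bytes = 206.1 MB.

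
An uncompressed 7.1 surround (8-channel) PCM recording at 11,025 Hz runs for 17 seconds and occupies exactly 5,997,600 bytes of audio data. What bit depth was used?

32 bits

Bytes per sample = 5,997,600 / (11,025 × 17 × 8) = 5,997,600 / 1,499,400 = 4.
Bit depth = 4 × 8 = 32 bits.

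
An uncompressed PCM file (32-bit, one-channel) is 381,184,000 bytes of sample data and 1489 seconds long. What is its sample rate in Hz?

64,000 Hz

Bytes = sample_rate × seconds × bytes_per_sample × channels.
sample_rate = 381,184,000 / (1,489 × 4 × 1) = 381,184,000 / 5,956 = 64,000 Hz.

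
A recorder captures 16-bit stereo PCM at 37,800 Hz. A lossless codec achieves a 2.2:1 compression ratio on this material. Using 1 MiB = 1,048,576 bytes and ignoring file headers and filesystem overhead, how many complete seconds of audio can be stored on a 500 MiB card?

7,628 seconds

Uncompressed byte rate = 37,800 × 2 × 2 = 151,200 bytes/s.
After 2.2:1 compression, effective rate ≈ 68727.27 bytes/s.
Capacity = 500 × 1,048,576 = 524,288,000 bytes.
524,288,000 / effective rate ≈ 7628.53 s → 7,628 seconds.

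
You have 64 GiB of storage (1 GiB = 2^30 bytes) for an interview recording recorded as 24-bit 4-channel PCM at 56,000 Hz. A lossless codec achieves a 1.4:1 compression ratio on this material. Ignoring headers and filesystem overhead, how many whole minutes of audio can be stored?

Uncompressed byte rate = 56,000 × 3 × 4 = 672,000 bytes/s.
After 1.4:1 compression, effective rate ≈ 480000 bytes/s.
Capacity = 64 × 1,073,741,824 = 68,719,476,736 bytes.
68,719,476,736 / effective rate ≈ 143165.58 s → 2,386 minutes.

2,386 minutes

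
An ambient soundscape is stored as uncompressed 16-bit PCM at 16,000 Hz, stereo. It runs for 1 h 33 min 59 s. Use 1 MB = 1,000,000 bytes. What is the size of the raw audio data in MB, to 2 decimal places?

Duration = 1 h 33 min 59 s = 5,639 s.
Bytes = 16,000 samples/s × 5,639 s × 2 bytes/sample × 2 ch = 360,896,000 bytes.
360,896,000 / 1,000,000 = 360.90 MB.

360.90 MB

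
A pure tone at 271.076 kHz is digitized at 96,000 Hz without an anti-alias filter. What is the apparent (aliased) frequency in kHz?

Nyquist = 96,000/2 = 48,000 Hz; 271,076 Hz exceeds it.
Alias = |271,076 − 3×96,000| = |271,076 − 288,000| = 16,924 Hz = 16.924 kHz.

16.924 kHz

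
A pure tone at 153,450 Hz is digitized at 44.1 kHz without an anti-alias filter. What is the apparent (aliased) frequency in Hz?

21,150 Hz

Nyquist = 44,100/2 = 22,050 Hz; 153,450 Hz exceeds it.
Alias = |153,450 − 3×44,100| = |153,450 − 132,300| = 21,150 Hz.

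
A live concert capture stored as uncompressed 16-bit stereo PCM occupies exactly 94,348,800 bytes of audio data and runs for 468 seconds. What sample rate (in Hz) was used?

Bytes = sample_rate × seconds × bytes_per_sample × channels.
sample_rate = 94,348,800 / (468 × 2 × 2) = 94,348,800 / 1,872 = 50,400 Hz.

50,400 Hz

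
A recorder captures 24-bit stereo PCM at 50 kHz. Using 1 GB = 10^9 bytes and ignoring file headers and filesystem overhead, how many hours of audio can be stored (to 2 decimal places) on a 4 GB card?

3.70 hours

Uncompressed byte rate = 50,000 × 3 × 2 = 300,000 bytes/s.
Capacity = 4 × 1,000,000,000 = 4,000,000,000 bytes.
4,000,000,000 / 300,000 ≈ 13333.33 s → 3.70 hours.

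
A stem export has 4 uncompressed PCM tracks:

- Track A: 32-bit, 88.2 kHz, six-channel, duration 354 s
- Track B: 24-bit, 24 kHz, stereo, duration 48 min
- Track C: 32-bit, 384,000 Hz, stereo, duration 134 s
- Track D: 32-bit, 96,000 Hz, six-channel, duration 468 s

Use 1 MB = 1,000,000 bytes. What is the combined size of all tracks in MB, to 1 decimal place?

2654.0 MB

Track A: 88,200 × 354 × 4 × 6 = 749,347,200 bytes.
Track B: 48 min = 2,880 s; 24,000 × 2,880 × 3 × 2 = 414,720,000 bytes.
Track C: 384,000 × 134 × 4 × 2 = 411,648,000 bytes.
Track D: 96,000 × 468 × 4 × 6 = 1,078,272,000 bytes.
Total = 2,653,987,200 bytes = 2654.0 MB.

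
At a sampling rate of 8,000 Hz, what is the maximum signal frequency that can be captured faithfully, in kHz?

Nyquist frequency = sample rate / 2 = 8,000 / 2 = 4 kHz.

4 kHz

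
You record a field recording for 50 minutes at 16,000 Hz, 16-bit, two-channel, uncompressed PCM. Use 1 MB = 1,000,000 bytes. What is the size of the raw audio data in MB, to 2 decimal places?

Duration = 50 minutes = 3,000 s.
Bytes = 16,000 samples/s × 3,000 s × 2 bytes/sample × 2 ch = 192,000,000 bytes.
192,000,000 / 1,000,000 = 192.00 MB.

192.00 MB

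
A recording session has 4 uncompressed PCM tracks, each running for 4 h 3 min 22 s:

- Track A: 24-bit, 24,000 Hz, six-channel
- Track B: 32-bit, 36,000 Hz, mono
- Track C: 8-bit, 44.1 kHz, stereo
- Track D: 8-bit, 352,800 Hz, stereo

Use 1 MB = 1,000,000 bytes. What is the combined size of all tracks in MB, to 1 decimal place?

4 h 3 min 22 s = 14,602 s.
Track A: 24,000 × 14,602 × 3 × 6 = 6,308,064,000 bytes.
Track B: 36,000 × 14,602 × 4 × 1 = 2,102,688,000 bytes.
Track C: 44,100 × 14,602 × 1 × 2 = 1,287,896,400 bytes.
Track D: 352,800 × 14,602 × 1 × 2 = 10,303,171,200 bytes.
Total = 20,001,819,600 bytes = 20001.8 MB.

20001.8 MB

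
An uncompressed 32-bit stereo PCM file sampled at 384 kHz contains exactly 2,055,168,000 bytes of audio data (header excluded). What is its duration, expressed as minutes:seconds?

11:09

Byte rate = 384,000 × 4 × 2 = 3,072,000 bytes/s.
Duration = 2,055,168,000 / 3,072,000 = 669 s.
669 s = 11:09.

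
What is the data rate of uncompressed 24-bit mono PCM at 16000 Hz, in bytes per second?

Bit rate = 16,000 × 24 × 1 = 384,000 bits/s.
384,000 / 8 = 48,000 bytes/s.

48,000 bytes/s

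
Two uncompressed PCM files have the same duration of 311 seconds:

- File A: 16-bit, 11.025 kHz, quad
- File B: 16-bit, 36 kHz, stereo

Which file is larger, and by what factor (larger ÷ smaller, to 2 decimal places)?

File A: 11,025 × 2 × 4 = 88,200 bytes/s.
File B: 36,000 × 2 × 2 = 144,000 bytes/s.
File B is larger; ratio = 44,784,000 / 27,430,200 = 1.63.

File B, by a factor of 1.63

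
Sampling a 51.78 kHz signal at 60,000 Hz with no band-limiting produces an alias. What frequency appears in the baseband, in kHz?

8.22 kHz

Nyquist = 60,000/2 = 30,000 Hz; 51,780 Hz exceeds it.
Alias = |51,780 − 1×60,000| = |51,780 − 60,000| = 8,220 Hz = 8.22 kHz.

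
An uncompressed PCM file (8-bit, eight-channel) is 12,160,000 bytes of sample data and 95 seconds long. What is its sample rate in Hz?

Bytes = sample_rate × seconds × bytes_per_sample × channels.
sample_rate = 12,160,000 / (95 × 1 × 8) = 12,160,000 / 760 = 16,000 Hz.

16,000 Hz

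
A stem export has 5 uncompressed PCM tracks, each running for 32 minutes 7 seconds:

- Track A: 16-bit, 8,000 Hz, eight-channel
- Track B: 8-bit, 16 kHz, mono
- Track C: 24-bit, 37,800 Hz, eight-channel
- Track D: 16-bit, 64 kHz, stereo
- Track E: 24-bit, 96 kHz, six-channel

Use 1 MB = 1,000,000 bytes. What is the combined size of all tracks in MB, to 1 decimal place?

5848.8 MB

32 minutes 7 seconds = 1,927 s.
Track A: 8,000 × 1,927 × 2 × 8 = 246,656,000 bytes.
Track B: 16,000 × 1,927 × 1 × 1 = 30,832,000 bytes.
Track C: 37,800 × 1,927 × 3 × 8 = 1,748,174,400 bytes.
Track D: 64,000 × 1,927 × 2 × 2 = 493,312,000 bytes.
Track E: 96,000 × 1,927 × 3 × 6 = 3,329,856,000 bytes.
Total = 5,848,830,400 bytes = 5848.8 MB.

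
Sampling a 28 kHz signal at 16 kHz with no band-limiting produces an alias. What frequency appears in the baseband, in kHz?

4 kHz

Nyquist = 16,000/2 = 8,000 Hz; 28,000 Hz exceeds it.
Alias = |28,000 − 2×16,000| = |28,000 − 32,000| = 4,000 Hz = 4 kHz.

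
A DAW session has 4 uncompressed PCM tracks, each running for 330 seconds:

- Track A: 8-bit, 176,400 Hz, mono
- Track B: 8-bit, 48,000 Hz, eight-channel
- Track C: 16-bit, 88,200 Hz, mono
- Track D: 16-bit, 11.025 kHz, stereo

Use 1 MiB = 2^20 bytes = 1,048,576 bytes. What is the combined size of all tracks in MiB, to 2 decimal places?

245.76 MiB

Track A: 176,400 × 330 × 1 × 1 = 58,212,000 bytes.
Track B: 48,000 × 330 × 1 × 8 = 126,720,000 bytes.
Track C: 88,200 × 330 × 2 × 1 = 58,212,000 bytes.
Track D: 11,025 × 330 × 2 × 2 = 14,553,000 bytes.
Total = 257,697,000 bytes = 245.76 MiB.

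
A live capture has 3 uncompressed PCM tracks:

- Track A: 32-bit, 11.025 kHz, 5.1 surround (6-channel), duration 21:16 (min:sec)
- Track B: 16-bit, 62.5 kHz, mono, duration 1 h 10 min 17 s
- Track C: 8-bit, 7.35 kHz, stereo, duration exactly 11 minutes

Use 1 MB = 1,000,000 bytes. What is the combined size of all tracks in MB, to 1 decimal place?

874.5 MB

Track A: 21:16 (min:sec) = 1,276 s; 11,025 × 1,276 × 4 × 6 = 337,629,600 bytes.
Track B: 1 h 10 min 17 s = 4,217 s; 62,500 × 4,217 × 2 × 1 = 527,125,000 bytes.
Track C: exactly 11 minutes = 660 s; 7,350 × 660 × 1 × 2 = 9,702,000 bytes.
Total = 874,456,600 bytes = 874.5 MB.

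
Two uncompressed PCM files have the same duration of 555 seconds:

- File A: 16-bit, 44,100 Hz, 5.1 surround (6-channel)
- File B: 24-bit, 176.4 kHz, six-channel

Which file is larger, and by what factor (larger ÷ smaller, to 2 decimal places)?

File B, by a factor of 6.00

File A: 44,100 × 2 × 6 = 529,200 bytes/s.
File B: 176,400 × 3 × 6 = 3,175,200 bytes/s.
File B is larger; ratio = 1,762,236,000 / 293,706,000 = 6.00.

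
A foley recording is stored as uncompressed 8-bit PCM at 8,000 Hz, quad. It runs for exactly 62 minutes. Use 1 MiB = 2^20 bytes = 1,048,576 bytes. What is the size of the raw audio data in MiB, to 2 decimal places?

113.53 MiB

Duration = exactly 62 minutes = 3,720 s.
Bytes = 8,000 samples/s × 3,720 s × 1 bytes/sample × 4 ch = 119,040,000 bytes.
119,040,000 / 1,048,576 = 113.53 MiB.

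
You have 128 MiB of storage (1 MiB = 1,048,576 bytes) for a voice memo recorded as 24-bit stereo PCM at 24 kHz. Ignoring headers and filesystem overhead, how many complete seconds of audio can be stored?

932 seconds

Uncompressed byte rate = 24,000 × 3 × 2 = 144,000 bytes/s.
Capacity = 128 × 1,048,576 = 134,217,728 bytes.
134,217,728 / 144,000 ≈ 932.07 s → 932 seconds.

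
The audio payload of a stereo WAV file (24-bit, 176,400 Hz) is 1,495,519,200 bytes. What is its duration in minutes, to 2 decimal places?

Byte rate = 176,400 × 3 × 2 = 1,058,400 bytes/s.
Duration = 1,495,519,200 / 1,058,400 = 1,413 s.
1,413 s / 60 = 23.55 minutes.

23.55 minutes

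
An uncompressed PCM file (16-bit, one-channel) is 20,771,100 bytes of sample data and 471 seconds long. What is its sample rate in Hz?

22,050 Hz

Bytes = sample_rate × seconds × bytes_per_sample × channels.
sample_rate = 20,771,100 / (471 × 2 × 1) = 20,771,100 / 942 = 22,050 Hz.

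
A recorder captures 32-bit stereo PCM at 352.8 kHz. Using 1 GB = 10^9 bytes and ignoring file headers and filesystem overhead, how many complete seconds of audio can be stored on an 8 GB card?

Uncompressed byte rate = 352,800 × 4 × 2 = 2,822,400 bytes/s.
Capacity = 8 × 1,000,000,000 = 8,000,000,000 bytes.
8,000,000,000 / 2,822,400 ≈ 2834.47 s → 2,834 seconds.

2,834 seconds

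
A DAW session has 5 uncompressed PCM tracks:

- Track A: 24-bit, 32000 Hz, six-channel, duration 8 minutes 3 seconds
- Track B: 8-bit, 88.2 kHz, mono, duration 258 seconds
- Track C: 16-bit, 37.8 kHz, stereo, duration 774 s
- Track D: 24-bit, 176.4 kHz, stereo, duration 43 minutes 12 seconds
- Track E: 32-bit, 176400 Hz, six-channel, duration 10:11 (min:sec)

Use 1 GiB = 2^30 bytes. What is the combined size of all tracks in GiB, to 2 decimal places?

5.35 GiB

Track A: 8 minutes 3 seconds = 483 s; 32,000 × 483 × 3 × 6 = 278,208,000 bytes.
Track B: 88,200 × 258 × 1 × 1 = 22,755,600 bytes.
Track C: 37,800 × 774 × 2 × 2 = 117,028,800 bytes.
Track D: 43 minutes 12 seconds = 2,592 s; 176,400 × 2,592 × 3 × 2 = 2,743,372,800 bytes.
Track E: 10:11 (min:sec) = 611 s; 176,400 × 611 × 4 × 6 = 2,586,729,600 bytes.
Total = 5,748,094,800 bytes = 5.35 GiB.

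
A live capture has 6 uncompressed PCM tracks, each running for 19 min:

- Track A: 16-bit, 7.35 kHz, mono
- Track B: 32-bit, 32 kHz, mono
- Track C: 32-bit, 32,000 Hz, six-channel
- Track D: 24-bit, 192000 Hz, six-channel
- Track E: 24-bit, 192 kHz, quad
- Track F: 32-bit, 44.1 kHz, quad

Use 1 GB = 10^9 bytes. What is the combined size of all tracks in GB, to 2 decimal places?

8.41 GB

19 min = 1,140 s.
Track A: 7,350 × 1,140 × 2 × 1 = 16,758,000 bytes.
Track B: 32,000 × 1,140 × 4 × 1 = 145,920,000 bytes.
Track C: 32,000 × 1,140 × 4 × 6 = 875,520,000 bytes.
Track D: 192,000 × 1,140 × 3 × 6 = 3,939,840,000 bytes.
Track E: 192,000 × 1,140 × 3 × 4 = 2,626,560,000 bytes.
Track F: 44,100 × 1,140 × 4 × 4 = 804,384,000 bytes.
Total = 8,408,982,000 bytes = 8.41 GB.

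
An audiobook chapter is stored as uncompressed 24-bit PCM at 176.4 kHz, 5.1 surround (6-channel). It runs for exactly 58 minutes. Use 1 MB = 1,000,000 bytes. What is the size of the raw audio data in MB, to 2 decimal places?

Duration = exactly 58 minutes = 3,480 s.
Bytes = 176,400 samples/s × 3,480 s × 3 bytes/sample × 6 ch = 11,049,696,000 bytes.
11,049,696,000 / 1,000,000 = 11049.70 MB.

11049.70 MB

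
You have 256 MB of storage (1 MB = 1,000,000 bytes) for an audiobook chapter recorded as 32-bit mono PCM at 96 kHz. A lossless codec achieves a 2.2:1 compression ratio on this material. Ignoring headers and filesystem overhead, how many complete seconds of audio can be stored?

1,466 seconds

Uncompressed byte rate = 96,000 × 4 × 1 = 384,000 bytes/s.
After 2.2:1 compression, effective rate ≈ 174545.45 bytes/s.
Capacity = 256 × 1,000,000 = 256,000,000 bytes.
256,000,000 / effective rate ≈ 1466.67 s → 1,466 seconds.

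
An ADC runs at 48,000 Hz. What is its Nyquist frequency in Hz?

24,000 Hz

Nyquist frequency = sample rate / 2 = 48,000 / 2 = 24,000 Hz.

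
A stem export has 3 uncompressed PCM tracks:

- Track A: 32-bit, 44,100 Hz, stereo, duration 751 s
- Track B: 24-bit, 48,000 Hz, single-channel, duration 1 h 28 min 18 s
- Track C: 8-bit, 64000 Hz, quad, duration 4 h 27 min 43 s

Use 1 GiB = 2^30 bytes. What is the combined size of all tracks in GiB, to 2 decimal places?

4.79 GiB

Track A: 44,100 × 751 × 4 × 2 = 264,952,800 bytes.
Track B: 1 h 28 min 18 s = 5,298 s; 48,000 × 5,298 × 3 × 1 = 762,912,000 bytes.
Track C: 4 h 27 min 43 s = 16,063 s; 64,000 × 16,063 × 1 × 4 = 4,112,128,000 bytes.
Total = 5,139,992,800 bytes = 4.79 GiB.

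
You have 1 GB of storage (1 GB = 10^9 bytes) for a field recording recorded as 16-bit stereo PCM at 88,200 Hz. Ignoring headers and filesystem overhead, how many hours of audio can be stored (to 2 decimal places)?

Uncompressed byte rate = 88,200 × 2 × 2 = 352,800 bytes/s.
Capacity = 1 × 1,000,000,000 = 1,000,000,000 bytes.
1,000,000,000 / 352,800 ≈ 2834.47 s → 0.79 hours.

0.79 hours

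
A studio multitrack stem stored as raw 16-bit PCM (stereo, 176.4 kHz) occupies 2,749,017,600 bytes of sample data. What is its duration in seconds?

3,896 seconds

Byte rate = 176,400 × 2 × 2 = 705,600 bytes/s.
Duration = 2,749,017,600 / 705,600 = 3,896 s.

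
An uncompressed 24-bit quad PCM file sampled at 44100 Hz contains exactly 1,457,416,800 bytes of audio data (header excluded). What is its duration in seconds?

Byte rate = 44,100 × 3 × 4 = 529,200 bytes/s.
Duration = 1,457,416,800 / 529,200 = 2,754 s.

2,754 seconds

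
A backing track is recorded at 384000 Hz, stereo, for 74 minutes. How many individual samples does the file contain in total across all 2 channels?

74 minutes = 4,440 s.
384,000 × 4,440 s × 2 ch = 3,409,920,000 samples.

3,409,920,000 samples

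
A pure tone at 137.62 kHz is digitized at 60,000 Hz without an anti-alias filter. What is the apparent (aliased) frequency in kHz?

Nyquist = 60,000/2 = 30,000 Hz; 137,620 Hz exceeds it.
Alias = |137,620 − 2×60,000| = |137,620 − 120,000| = 17,620 Hz = 17.62 kHz.

17.62 kHz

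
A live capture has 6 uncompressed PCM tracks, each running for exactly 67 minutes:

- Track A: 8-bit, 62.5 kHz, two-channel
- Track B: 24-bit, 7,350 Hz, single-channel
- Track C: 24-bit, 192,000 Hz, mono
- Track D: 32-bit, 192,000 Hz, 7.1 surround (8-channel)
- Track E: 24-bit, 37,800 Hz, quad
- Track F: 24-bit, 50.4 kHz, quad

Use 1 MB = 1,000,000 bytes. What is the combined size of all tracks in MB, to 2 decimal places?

exactly 67 minutes = 4,020 s.
Track A: 62,500 × 4,020 × 1 × 2 = 502,500,000 bytes.
Track B: 7,350 × 4,020 × 3 × 1 = 88,641,000 bytes.
Track C: 192,000 × 4,020 × 3 × 1 = 2,315,520,000 bytes.
Track D: 192,000 × 4,020 × 4 × 8 = 24,698,880,000 bytes.
Track E: 37,800 × 4,020 × 3 × 4 = 1,823,472,000 bytes.
Track F: 50,400 × 4,020 × 3 × 4 = 2,431,296,000 bytes.
Total = 31,860,309,000 bytes = 31860.31 MB.

31860.31 MB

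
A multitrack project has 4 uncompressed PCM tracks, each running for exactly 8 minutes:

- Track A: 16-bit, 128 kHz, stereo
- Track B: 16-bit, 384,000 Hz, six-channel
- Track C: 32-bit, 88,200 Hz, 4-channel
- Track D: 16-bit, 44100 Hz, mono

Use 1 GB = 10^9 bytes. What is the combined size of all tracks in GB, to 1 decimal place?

exactly 8 minutes = 480 s.
Track A: 128,000 × 480 × 2 × 2 = 245,760,000 bytes.
Track B: 384,000 × 480 × 2 × 6 = 2,211,840,000 bytes.
Track C: 88,200 × 480 × 4 × 4 = 677,376,000 bytes.
Track D: 44,100 × 480 × 2 × 1 = 42,336,000 bytes.
Total = 3,177,312,000 bytes = 3.2 GB.

3.2 GB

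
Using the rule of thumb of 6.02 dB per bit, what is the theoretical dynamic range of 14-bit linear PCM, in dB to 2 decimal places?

84.28 dB

14 × 6.02 = 84.28 dB.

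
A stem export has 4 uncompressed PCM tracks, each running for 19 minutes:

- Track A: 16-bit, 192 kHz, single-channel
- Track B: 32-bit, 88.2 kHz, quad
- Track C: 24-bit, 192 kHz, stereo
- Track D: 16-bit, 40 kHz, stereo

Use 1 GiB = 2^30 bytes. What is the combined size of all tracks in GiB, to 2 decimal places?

19 minutes = 1,140 s.
Track A: 192,000 × 1,140 × 2 × 1 = 437,760,000 bytes.
Track B: 88,200 × 1,140 × 4 × 4 = 1,608,768,000 bytes.
Track C: 192,000 × 1,140 × 3 × 2 = 1,313,280,000 bytes.
Track D: 40,000 × 1,140 × 2 × 2 = 182,400,000 bytes.
Total = 3,542,208,000 bytes = 3.30 GiB.

3.30 GiB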